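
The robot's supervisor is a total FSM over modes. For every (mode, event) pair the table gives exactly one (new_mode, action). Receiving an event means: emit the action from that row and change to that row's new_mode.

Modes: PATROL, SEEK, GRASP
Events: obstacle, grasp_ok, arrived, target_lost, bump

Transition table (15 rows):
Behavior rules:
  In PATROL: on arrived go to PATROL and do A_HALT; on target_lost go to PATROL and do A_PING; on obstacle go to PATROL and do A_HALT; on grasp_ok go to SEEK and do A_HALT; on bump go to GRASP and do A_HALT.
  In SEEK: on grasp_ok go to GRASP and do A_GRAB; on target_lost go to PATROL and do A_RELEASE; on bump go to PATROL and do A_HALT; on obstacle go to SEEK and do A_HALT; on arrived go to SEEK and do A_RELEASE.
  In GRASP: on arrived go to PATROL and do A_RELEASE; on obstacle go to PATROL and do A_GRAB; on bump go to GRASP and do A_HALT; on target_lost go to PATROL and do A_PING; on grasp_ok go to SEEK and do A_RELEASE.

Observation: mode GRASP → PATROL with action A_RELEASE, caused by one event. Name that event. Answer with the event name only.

arrived

try obstacle: (GRASP, obstacle) → (PATROL, A_GRAB)
try grasp_ok: (GRASP, grasp_ok) → (SEEK, A_RELEASE)
try arrived: (GRASP, arrived) → (PATROL, A_RELEASE)  ← matches
try target_lost: (GRASP, target_lost) → (PATROL, A_PING)
try bump: (GRASP, bump) → (GRASP, A_HALT)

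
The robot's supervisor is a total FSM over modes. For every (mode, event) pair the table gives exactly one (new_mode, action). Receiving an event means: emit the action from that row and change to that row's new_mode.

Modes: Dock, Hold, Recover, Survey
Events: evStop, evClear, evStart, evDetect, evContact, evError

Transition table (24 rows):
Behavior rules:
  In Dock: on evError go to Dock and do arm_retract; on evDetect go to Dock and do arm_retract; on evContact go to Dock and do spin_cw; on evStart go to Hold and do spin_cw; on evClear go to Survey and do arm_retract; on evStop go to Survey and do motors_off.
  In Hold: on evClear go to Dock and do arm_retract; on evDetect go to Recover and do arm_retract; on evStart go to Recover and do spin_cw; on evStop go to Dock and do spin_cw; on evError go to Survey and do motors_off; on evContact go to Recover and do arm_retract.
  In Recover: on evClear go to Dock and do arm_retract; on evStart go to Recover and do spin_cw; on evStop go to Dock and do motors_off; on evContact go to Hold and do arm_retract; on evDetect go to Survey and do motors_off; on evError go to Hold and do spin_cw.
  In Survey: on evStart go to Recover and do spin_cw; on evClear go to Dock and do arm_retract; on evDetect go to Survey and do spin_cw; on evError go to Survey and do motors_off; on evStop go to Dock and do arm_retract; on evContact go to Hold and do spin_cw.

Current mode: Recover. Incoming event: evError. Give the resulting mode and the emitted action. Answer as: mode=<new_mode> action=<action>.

mode=Hold action=spin_cw

current mode = Recover; filter table to that mode:
  (Recover, evClear) → (Dock, arm_retract)
  (Recover, evStart) → (Recover, spin_cw)
  (Recover, evStop) → (Dock, motors_off)
  (Recover, evContact) → (Hold, arm_retract)
  (Recover, evDetect) → (Survey, motors_off)
  (Recover, evError) → (Hold, spin_cw)  ← event matches
event = evError selects (Hold, spin_cw)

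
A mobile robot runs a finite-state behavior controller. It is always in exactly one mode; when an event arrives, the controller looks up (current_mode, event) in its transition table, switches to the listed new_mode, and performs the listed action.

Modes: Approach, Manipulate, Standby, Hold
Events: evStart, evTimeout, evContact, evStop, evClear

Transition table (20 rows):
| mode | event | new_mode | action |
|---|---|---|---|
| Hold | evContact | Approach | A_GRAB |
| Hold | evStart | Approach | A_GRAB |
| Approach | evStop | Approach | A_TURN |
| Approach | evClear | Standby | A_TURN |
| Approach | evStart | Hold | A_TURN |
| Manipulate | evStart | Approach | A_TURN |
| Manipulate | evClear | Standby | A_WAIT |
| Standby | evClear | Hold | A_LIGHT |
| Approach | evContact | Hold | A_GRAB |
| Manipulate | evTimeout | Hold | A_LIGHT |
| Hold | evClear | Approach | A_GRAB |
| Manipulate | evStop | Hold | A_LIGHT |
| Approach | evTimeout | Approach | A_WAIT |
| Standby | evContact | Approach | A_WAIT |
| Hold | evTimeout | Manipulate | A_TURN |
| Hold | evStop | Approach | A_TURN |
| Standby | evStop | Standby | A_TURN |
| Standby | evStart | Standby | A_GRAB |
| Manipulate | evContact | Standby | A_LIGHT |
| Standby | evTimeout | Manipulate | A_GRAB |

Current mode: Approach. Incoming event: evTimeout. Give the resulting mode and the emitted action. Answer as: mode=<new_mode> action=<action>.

mode=Approach action=A_WAIT

current mode = Approach; filter table to that mode:
  (Approach, evStop) → (Approach, A_TURN)
  (Approach, evClear) → (Standby, A_TURN)
  (Approach, evStart) → (Hold, A_TURN)
  (Approach, evContact) → (Hold, A_GRAB)
  (Approach, evTimeout) → (Approach, A_WAIT)  ← event matches
event = evTimeout selects (Approach, A_WAIT)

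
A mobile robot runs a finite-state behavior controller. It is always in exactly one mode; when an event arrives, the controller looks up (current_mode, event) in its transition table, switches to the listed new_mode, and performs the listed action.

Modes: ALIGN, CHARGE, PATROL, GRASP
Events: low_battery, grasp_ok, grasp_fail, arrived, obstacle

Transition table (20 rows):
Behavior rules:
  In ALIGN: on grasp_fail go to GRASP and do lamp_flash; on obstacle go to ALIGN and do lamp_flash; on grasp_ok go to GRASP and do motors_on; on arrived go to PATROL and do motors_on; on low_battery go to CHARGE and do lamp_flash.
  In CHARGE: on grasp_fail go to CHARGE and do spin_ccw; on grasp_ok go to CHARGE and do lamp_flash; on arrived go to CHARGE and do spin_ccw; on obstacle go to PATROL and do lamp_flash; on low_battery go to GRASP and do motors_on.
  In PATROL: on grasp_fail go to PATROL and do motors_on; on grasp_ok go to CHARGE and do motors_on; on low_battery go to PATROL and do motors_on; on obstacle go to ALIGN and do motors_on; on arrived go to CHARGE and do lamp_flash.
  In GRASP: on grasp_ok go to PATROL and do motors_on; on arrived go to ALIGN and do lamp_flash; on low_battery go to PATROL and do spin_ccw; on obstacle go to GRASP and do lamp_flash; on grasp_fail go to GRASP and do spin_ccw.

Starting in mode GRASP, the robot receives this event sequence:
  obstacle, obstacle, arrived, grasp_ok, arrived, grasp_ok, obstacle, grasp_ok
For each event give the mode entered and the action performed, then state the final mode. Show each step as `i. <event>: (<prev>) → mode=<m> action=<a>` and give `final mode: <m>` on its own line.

final mode: PATROL

1. obstacle: (GRASP) → mode=GRASP action=lamp_flash
2. obstacle: (GRASP) → mode=GRASP action=lamp_flash
3. arrived: (GRASP) → mode=ALIGN action=lamp_flash
4. grasp_ok: (ALIGN) → mode=GRASP action=motors_on
5. arrived: (GRASP) → mode=ALIGN action=lamp_flash
6. grasp_ok: (ALIGN) → mode=GRASP action=motors_on
7. obstacle: (GRASP) → mode=GRASP action=lamp_flash
8. grasp_ok: (GRASP) → mode=PATROL action=motors_on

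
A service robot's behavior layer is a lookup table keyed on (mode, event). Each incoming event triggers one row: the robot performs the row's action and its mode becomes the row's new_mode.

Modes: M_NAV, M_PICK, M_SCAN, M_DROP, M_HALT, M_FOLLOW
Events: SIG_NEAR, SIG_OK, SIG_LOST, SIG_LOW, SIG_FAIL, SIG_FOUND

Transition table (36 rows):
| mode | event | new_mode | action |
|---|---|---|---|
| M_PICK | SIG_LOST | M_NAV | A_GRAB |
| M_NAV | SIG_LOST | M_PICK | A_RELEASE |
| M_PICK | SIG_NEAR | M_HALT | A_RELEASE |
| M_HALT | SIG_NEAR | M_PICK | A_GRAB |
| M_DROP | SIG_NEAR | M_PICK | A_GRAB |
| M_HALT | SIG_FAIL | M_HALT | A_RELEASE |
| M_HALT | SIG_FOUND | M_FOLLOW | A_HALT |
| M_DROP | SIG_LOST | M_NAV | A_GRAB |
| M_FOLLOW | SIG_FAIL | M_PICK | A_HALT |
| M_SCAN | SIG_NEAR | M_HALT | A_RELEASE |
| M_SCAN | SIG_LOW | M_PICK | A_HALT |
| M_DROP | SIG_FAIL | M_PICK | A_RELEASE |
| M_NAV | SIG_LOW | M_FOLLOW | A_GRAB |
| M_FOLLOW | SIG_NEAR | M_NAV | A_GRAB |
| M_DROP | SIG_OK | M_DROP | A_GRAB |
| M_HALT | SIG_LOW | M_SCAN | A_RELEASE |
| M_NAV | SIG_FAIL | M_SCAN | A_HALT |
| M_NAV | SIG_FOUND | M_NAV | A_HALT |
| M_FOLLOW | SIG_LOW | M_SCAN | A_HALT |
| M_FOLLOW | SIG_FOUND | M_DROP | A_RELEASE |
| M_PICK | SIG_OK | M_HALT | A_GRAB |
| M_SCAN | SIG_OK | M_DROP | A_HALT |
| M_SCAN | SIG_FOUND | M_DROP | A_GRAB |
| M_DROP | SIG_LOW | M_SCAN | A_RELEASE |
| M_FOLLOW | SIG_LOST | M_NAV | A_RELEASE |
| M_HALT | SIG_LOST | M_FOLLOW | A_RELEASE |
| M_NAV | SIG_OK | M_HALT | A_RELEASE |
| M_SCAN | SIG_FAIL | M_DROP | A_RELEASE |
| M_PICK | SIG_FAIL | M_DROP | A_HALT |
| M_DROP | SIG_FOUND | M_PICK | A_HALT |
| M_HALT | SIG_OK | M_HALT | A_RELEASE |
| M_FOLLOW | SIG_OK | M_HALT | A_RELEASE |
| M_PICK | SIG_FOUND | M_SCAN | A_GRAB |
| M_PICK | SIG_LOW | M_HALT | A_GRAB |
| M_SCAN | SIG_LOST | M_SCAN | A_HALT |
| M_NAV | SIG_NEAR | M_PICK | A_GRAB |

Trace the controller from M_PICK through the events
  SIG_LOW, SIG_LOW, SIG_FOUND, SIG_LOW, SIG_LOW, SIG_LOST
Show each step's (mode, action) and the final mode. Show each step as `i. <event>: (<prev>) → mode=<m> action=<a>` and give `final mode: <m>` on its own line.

1. SIG_LOW: (M_PICK) → mode=M_HALT action=A_GRAB
2. SIG_LOW: (M_HALT) → mode=M_SCAN action=A_RELEASE
3. SIG_FOUND: (M_SCAN) → mode=M_DROP action=A_GRAB
4. SIG_LOW: (M_DROP) → mode=M_SCAN action=A_RELEASE
5. SIG_LOW: (M_SCAN) → mode=M_PICK action=A_HALT
6. SIG_LOST: (M_PICK) → mode=M_NAV action=A_GRAB

final mode: M_NAV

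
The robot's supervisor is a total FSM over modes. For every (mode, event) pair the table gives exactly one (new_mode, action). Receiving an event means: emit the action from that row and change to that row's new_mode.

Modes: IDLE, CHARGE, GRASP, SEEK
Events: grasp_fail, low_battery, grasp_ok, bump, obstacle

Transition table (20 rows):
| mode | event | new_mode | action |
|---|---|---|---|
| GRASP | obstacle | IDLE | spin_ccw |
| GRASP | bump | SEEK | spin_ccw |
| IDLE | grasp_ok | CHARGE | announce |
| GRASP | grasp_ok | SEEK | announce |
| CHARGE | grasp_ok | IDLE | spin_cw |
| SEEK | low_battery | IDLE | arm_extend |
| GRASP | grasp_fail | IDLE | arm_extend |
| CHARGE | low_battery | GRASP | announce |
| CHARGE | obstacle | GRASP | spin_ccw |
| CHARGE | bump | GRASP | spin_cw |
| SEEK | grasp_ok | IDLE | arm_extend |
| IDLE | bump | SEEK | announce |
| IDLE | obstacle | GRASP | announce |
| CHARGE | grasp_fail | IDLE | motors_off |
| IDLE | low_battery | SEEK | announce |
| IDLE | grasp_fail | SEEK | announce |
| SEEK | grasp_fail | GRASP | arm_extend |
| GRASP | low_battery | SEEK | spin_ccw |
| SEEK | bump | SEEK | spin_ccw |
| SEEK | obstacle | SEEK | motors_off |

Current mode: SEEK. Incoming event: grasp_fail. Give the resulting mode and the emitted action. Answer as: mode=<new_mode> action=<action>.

current mode = SEEK; filter table to that mode:
  (SEEK, low_battery) → (IDLE, arm_extend)
  (SEEK, grasp_ok) → (IDLE, arm_extend)
  (SEEK, grasp_fail) → (GRASP, arm_extend)  ← event matches
  (SEEK, bump) → (SEEK, spin_ccw)
  (SEEK, obstacle) → (SEEK, motors_off)
event = grasp_fail selects (GRASP, arm_extend)

mode=GRASP action=arm_extend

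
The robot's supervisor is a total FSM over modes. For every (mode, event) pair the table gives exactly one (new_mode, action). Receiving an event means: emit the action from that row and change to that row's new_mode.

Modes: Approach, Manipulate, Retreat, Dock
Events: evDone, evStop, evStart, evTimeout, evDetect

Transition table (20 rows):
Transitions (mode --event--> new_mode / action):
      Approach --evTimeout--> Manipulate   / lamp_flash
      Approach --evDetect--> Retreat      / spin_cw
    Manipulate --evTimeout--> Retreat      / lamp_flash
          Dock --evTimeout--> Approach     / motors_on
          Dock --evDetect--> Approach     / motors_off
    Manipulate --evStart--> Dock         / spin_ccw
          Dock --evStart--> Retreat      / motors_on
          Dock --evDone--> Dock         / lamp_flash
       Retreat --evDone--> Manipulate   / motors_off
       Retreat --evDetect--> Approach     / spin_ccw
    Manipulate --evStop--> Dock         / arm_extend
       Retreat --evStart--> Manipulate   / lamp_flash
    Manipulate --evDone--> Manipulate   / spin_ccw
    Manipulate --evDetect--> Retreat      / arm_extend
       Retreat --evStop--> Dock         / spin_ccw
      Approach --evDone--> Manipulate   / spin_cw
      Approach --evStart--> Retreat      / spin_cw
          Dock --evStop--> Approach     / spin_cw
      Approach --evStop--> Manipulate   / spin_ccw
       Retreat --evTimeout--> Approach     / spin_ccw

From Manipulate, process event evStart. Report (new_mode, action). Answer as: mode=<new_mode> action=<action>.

current mode = Manipulate; filter table to that mode:
  (Manipulate, evTimeout) → (Retreat, lamp_flash)
  (Manipulate, evStart) → (Dock, spin_ccw)  ← event matches
  (Manipulate, evStop) → (Dock, arm_extend)
  (Manipulate, evDone) → (Manipulate, spin_ccw)
  (Manipulate, evDetect) → (Retreat, arm_extend)
event = evStart selects (Dock, spin_ccw)

mode=Dock action=spin_ccw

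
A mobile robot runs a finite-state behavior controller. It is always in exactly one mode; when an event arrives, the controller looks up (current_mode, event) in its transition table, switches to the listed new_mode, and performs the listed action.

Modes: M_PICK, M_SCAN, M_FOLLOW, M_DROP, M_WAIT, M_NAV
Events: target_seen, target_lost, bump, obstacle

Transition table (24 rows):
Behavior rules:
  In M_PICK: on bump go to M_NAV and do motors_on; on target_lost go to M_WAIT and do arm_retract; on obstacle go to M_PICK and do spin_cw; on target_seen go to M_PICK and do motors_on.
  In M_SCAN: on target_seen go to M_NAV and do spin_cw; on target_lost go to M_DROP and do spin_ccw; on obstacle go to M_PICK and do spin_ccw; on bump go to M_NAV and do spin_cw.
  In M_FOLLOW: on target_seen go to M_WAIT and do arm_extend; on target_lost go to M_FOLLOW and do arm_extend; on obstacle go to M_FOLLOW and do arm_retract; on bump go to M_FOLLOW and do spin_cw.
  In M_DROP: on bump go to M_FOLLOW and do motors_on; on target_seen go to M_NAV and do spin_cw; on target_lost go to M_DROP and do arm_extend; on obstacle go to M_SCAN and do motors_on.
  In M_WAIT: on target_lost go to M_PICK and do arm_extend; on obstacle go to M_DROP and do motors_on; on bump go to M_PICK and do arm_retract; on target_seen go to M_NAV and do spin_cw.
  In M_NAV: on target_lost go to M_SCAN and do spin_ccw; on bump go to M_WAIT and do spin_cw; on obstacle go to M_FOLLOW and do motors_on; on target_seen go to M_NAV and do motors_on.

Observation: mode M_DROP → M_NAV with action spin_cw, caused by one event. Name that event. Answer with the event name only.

try target_seen: (M_DROP, target_seen) → (M_NAV, spin_cw)  ← matches
try target_lost: (M_DROP, target_lost) → (M_DROP, arm_extend)
try bump: (M_DROP, bump) → (M_FOLLOW, motors_on)
try obstacle: (M_DROP, obstacle) → (M_SCAN, motors_on)

target_seen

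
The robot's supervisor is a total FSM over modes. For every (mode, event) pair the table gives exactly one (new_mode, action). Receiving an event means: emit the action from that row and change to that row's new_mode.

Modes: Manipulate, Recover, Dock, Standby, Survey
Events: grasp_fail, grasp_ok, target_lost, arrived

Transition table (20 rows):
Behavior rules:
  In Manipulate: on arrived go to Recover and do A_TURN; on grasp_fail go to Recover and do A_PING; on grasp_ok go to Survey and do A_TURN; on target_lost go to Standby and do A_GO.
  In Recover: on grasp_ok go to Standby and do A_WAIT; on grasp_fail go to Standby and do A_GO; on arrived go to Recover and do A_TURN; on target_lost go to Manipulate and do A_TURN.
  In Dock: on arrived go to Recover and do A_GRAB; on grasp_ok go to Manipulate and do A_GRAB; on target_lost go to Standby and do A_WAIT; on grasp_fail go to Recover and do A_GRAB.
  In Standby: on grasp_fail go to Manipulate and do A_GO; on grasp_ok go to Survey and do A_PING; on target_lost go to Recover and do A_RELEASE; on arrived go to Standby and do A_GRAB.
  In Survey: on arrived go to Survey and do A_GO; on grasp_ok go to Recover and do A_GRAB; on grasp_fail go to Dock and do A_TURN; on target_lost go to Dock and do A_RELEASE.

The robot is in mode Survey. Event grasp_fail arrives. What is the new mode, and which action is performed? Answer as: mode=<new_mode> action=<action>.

current mode = Survey; filter table to that mode:
  (Survey, arrived) → (Survey, A_GO)
  (Survey, grasp_ok) → (Recover, A_GRAB)
  (Survey, grasp_fail) → (Dock, A_TURN)  ← event matches
  (Survey, target_lost) → (Dock, A_RELEASE)
event = grasp_fail selects (Dock, A_TURN)

mode=Dock action=A_TURN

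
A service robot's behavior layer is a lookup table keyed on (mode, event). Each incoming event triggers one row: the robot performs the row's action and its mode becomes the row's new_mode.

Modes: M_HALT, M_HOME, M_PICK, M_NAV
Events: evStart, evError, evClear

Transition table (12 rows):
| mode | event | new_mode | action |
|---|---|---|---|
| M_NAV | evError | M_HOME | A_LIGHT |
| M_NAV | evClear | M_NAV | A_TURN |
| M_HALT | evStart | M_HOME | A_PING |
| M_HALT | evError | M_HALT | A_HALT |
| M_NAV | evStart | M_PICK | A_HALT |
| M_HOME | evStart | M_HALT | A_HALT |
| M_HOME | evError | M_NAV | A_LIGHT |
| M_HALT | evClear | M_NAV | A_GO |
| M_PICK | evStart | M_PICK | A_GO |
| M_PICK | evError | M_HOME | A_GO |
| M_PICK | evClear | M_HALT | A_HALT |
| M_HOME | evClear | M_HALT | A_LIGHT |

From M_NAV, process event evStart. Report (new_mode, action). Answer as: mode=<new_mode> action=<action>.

current mode = M_NAV; filter table to that mode:
  (M_NAV, evError) → (M_HOME, A_LIGHT)
  (M_NAV, evClear) → (M_NAV, A_TURN)
  (M_NAV, evStart) → (M_PICK, A_HALT)  ← event matches
event = evStart selects (M_PICK, A_HALT)

mode=M_PICK action=A_HALT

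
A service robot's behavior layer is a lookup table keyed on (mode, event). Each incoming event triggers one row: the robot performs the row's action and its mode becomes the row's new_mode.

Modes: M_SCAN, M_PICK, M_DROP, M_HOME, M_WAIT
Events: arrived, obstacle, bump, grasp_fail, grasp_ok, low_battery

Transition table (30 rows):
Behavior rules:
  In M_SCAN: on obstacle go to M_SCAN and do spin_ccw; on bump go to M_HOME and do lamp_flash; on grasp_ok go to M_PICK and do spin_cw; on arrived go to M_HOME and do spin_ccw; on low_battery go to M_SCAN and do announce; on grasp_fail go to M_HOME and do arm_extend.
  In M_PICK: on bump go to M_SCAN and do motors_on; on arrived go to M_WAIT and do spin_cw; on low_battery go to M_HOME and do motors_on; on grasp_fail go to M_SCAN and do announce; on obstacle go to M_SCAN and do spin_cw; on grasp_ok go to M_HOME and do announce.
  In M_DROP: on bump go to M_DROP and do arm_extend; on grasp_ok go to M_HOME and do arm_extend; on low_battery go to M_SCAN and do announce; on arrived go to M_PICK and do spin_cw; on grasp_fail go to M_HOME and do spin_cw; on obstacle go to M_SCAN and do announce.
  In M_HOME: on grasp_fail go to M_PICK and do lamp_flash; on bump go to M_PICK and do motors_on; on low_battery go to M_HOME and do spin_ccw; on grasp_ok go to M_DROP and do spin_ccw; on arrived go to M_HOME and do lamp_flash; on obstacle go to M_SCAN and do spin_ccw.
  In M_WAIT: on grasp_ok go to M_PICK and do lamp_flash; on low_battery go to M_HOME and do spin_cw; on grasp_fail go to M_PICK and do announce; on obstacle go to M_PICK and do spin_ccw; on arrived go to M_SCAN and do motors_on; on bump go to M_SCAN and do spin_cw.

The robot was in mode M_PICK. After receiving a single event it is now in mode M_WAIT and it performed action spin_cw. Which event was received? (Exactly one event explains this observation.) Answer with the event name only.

try arrived: (M_PICK, arrived) → (M_WAIT, spin_cw)  ← matches
try obstacle: (M_PICK, obstacle) → (M_SCAN, spin_cw)
try bump: (M_PICK, bump) → (M_SCAN, motors_on)
try grasp_fail: (M_PICK, grasp_fail) → (M_SCAN, announce)
try grasp_ok: (M_PICK, grasp_ok) → (M_HOME, announce)
try low_battery: (M_PICK, low_battery) → (M_HOME, motors_on)

arrived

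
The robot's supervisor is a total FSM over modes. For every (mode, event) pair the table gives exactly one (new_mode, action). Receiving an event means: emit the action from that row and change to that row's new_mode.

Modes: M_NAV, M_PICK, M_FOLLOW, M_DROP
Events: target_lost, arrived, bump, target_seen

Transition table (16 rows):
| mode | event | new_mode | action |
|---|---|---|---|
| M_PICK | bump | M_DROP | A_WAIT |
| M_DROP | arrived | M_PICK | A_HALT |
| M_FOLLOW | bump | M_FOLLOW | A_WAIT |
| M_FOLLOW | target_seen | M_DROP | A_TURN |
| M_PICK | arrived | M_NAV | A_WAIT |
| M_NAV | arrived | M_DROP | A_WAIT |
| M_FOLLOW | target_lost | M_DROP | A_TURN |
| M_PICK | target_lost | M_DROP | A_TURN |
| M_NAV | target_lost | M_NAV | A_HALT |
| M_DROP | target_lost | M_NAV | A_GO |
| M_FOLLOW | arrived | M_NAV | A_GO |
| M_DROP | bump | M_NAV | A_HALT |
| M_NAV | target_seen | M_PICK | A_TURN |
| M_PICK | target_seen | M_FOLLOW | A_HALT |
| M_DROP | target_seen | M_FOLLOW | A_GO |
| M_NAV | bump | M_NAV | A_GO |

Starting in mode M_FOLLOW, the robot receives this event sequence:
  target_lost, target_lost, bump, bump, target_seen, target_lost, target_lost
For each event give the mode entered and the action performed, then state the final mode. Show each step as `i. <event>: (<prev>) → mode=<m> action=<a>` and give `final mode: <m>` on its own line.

final mode: M_NAV

1. target_lost: (M_FOLLOW) → mode=M_DROP action=A_TURN
2. target_lost: (M_DROP) → mode=M_NAV action=A_GO
3. bump: (M_NAV) → mode=M_NAV action=A_GO
4. bump: (M_NAV) → mode=M_NAV action=A_GO
5. target_seen: (M_NAV) → mode=M_PICK action=A_TURN
6. target_lost: (M_PICK) → mode=M_DROP action=A_TURN
7. target_lost: (M_DROP) → mode=M_NAV action=A_GO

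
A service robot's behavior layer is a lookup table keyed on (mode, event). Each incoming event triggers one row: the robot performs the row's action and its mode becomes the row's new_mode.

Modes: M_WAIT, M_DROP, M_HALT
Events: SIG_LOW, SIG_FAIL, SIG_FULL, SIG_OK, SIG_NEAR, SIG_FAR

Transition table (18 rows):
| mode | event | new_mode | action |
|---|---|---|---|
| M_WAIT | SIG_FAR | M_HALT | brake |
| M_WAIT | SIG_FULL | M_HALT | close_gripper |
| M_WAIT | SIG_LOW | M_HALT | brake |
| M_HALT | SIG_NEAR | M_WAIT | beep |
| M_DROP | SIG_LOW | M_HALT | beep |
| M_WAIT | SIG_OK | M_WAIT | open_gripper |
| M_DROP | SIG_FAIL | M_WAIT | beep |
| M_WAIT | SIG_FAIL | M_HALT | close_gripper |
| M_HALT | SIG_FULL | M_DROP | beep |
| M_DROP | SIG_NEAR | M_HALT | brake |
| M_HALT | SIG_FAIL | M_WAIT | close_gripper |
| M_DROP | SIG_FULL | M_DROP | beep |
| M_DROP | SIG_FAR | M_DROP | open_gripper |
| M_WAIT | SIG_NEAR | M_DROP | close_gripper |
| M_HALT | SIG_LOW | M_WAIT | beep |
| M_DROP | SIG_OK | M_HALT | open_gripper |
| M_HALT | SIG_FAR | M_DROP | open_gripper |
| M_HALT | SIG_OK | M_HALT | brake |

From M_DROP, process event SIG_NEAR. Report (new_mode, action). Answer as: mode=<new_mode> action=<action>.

mode=M_HALT action=brake

current mode = M_DROP; filter table to that mode:
  (M_DROP, SIG_LOW) → (M_HALT, beep)
  (M_DROP, SIG_FAIL) → (M_WAIT, beep)
  (M_DROP, SIG_NEAR) → (M_HALT, brake)  ← event matches
  (M_DROP, SIG_FULL) → (M_DROP, beep)
  (M_DROP, SIG_FAR) → (M_DROP, open_gripper)
  (M_DROP, SIG_OK) → (M_HALT, open_gripper)
event = SIG_NEAR selects (M_HALT, brake)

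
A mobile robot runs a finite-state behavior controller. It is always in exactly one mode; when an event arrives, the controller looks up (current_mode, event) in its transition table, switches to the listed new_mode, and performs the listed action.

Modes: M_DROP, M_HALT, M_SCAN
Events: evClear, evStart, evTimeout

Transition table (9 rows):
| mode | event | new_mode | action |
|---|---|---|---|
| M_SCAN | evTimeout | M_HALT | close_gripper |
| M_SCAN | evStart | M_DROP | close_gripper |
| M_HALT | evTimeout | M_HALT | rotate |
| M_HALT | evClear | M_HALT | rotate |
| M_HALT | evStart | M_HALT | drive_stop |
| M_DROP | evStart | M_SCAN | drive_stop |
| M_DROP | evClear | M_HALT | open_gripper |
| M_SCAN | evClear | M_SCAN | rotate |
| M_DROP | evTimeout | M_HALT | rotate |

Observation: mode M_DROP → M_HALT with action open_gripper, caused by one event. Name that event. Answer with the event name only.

try evClear: (M_DROP, evClear) → (M_HALT, open_gripper)  ← matches
try evStart: (M_DROP, evStart) → (M_SCAN, drive_stop)
try evTimeout: (M_DROP, evTimeout) → (M_HALT, rotate)

evClear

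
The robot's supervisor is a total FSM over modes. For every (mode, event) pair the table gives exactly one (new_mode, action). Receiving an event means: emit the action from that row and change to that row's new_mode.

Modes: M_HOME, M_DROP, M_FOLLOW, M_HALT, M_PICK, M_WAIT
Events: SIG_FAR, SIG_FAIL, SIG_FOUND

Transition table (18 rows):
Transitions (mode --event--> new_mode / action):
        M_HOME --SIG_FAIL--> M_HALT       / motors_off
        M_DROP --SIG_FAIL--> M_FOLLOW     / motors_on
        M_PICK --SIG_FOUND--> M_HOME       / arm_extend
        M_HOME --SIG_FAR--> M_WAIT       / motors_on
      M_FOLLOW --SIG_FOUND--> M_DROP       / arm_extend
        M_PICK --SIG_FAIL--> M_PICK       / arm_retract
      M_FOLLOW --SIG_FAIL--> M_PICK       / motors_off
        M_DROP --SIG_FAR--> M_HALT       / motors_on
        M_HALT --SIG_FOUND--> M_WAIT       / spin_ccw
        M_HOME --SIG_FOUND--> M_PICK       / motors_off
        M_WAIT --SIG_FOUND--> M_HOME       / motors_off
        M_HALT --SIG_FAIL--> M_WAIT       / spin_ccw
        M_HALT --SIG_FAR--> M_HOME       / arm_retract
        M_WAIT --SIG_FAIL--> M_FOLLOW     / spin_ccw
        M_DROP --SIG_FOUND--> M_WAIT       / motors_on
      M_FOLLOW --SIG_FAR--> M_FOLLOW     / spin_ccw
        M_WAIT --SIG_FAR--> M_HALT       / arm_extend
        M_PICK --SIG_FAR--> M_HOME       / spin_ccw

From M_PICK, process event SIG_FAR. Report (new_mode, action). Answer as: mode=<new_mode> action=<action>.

mode=M_HOME action=spin_ccw

current mode = M_PICK; filter table to that mode:
  (M_PICK, SIG_FOUND) → (M_HOME, arm_extend)
  (M_PICK, SIG_FAIL) → (M_PICK, arm_retract)
  (M_PICK, SIG_FAR) → (M_HOME, spin_ccw)  ← event matches
event = SIG_FAR selects (M_HOME, spin_ccw)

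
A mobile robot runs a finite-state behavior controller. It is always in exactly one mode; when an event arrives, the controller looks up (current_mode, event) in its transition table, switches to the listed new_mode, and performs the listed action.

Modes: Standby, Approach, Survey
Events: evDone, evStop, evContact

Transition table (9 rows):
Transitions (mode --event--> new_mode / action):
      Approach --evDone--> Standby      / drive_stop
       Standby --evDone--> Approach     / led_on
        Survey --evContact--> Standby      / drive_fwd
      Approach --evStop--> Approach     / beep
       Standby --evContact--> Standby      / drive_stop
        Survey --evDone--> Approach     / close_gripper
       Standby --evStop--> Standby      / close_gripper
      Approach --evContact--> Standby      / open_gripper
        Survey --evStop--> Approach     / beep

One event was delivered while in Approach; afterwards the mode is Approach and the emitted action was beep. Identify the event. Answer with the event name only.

try evDone: (Approach, evDone) → (Standby, drive_stop)
try evStop: (Approach, evStop) → (Approach, beep)  ← matches
try evContact: (Approach, evContact) → (Standby, open_gripper)

evStop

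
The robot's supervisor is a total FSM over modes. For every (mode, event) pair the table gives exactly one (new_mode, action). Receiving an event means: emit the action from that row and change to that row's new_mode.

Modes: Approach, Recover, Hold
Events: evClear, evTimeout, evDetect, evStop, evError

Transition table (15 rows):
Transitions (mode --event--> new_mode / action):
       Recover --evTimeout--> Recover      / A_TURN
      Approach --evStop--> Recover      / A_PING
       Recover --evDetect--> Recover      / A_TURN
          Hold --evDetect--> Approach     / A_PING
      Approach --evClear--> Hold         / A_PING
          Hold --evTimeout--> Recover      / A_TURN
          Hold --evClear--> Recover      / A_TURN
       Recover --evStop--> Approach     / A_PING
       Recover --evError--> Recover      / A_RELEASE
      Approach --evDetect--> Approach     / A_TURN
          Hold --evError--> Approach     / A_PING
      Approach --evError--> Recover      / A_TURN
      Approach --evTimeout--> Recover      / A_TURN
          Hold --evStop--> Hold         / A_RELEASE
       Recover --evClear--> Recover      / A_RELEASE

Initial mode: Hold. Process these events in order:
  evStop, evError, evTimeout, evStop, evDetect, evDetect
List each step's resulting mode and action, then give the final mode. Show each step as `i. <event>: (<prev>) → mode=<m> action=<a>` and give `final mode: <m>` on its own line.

1. evStop: (Hold) → mode=Hold action=A_RELEASE
2. evError: (Hold) → mode=Approach action=A_PING
3. evTimeout: (Approach) → mode=Recover action=A_TURN
4. evStop: (Recover) → mode=Approach action=A_PING
5. evDetect: (Approach) → mode=Approach action=A_TURN
6. evDetect: (Approach) → mode=Approach action=A_TURN

final mode: Approach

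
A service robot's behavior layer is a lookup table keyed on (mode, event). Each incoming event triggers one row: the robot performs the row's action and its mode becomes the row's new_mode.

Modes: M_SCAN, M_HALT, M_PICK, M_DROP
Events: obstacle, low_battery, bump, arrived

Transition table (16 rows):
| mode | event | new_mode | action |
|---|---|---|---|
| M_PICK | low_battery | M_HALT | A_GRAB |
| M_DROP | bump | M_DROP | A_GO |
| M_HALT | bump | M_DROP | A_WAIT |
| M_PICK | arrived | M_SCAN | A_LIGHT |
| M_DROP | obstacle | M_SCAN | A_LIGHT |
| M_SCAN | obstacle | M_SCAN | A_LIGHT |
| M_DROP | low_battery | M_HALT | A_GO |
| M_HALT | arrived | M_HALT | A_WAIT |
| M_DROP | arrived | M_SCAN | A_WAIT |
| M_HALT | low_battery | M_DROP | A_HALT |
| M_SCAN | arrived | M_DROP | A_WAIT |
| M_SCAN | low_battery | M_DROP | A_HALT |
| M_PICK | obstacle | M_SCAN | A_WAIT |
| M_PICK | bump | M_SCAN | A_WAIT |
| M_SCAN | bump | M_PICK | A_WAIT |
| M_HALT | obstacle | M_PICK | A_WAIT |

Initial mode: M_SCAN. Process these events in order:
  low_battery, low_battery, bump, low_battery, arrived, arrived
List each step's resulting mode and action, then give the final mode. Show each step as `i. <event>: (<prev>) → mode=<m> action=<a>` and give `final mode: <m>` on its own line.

1. low_battery: (M_SCAN) → mode=M_DROP action=A_HALT
2. low_battery: (M_DROP) → mode=M_HALT action=A_GO
3. bump: (M_HALT) → mode=M_DROP action=A_WAIT
4. low_battery: (M_DROP) → mode=M_HALT action=A_GO
5. arrived: (M_HALT) → mode=M_HALT action=A_WAIT
6. arrived: (M_HALT) → mode=M_HALT action=A_WAIT

final mode: M_HALT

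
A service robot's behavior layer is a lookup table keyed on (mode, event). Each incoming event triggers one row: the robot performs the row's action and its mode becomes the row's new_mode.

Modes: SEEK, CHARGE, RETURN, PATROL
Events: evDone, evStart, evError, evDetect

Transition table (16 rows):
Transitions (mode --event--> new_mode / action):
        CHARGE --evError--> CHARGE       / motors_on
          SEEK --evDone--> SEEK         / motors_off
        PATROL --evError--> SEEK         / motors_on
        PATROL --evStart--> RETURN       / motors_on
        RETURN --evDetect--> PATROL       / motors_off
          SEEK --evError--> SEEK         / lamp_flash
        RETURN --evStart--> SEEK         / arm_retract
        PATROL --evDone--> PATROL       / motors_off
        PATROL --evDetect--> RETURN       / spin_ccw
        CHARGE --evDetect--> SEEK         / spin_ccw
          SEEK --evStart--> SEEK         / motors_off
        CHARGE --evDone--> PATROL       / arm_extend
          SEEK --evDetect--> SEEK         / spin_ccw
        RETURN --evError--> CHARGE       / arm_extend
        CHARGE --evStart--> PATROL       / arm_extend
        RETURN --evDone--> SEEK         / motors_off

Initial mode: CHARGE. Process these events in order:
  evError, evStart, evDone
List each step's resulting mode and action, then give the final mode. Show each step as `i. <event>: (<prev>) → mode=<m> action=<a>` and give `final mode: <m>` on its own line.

1. evError: (CHARGE) → mode=CHARGE action=motors_on
2. evStart: (CHARGE) → mode=PATROL action=arm_extend
3. evDone: (PATROL) → mode=PATROL action=motors_off

final mode: PATROL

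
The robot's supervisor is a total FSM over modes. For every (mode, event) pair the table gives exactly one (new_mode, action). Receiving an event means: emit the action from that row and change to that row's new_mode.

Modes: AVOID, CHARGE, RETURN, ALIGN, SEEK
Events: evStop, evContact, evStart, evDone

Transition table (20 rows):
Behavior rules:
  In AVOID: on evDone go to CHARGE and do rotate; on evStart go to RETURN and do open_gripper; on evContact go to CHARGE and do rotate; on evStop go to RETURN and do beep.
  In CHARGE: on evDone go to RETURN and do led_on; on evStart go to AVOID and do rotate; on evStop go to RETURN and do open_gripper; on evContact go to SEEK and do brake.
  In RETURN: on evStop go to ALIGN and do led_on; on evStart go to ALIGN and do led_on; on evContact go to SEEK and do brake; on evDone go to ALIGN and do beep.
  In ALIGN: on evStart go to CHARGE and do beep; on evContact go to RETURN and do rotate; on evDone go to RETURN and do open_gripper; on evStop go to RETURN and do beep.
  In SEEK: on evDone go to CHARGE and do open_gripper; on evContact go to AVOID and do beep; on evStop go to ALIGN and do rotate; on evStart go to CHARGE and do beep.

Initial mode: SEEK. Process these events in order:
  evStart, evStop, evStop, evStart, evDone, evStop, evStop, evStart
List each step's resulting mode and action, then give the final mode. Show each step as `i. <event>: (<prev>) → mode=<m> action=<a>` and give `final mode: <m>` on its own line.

1. evStart: (SEEK) → mode=CHARGE action=beep
2. evStop: (CHARGE) → mode=RETURN action=open_gripper
3. evStop: (RETURN) → mode=ALIGN action=led_on
4. evStart: (ALIGN) → mode=CHARGE action=beep
5. evDone: (CHARGE) → mode=RETURN action=led_on
6. evStop: (RETURN) → mode=ALIGN action=led_on
7. evStop: (ALIGN) → mode=RETURN action=beep
8. evStart: (RETURN) → mode=ALIGN action=led_on

final mode: ALIGN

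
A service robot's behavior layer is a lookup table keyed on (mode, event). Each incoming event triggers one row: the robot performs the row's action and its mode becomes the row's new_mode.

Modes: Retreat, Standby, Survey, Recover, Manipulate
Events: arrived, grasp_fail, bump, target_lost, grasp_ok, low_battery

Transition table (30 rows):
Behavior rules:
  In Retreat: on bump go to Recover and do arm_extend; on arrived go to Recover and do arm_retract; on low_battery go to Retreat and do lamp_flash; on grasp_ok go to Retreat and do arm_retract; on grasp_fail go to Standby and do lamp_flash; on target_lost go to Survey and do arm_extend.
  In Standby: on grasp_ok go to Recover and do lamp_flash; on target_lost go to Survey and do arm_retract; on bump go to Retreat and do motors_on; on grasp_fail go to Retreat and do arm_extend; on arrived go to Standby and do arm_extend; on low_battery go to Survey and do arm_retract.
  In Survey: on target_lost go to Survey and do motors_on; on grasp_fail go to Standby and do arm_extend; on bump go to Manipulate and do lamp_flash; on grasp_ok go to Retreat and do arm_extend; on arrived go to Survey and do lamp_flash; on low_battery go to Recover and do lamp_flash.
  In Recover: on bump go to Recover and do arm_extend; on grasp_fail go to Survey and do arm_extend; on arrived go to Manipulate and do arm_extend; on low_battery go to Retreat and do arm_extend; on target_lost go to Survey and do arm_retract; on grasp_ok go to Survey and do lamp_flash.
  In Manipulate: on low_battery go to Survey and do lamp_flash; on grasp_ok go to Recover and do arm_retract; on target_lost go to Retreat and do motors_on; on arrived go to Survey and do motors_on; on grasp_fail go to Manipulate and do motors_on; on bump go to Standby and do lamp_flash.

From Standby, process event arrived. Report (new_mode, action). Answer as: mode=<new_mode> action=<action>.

current mode = Standby; filter table to that mode:
  (Standby, grasp_ok) → (Recover, lamp_flash)
  (Standby, target_lost) → (Survey, arm_retract)
  (Standby, bump) → (Retreat, motors_on)
  (Standby, grasp_fail) → (Retreat, arm_extend)
  (Standby, arrived) → (Standby, arm_extend)  ← event matches
  (Standby, low_battery) → (Survey, arm_retract)
event = arrived selects (Standby, arm_extend)

mode=Standby action=arm_extend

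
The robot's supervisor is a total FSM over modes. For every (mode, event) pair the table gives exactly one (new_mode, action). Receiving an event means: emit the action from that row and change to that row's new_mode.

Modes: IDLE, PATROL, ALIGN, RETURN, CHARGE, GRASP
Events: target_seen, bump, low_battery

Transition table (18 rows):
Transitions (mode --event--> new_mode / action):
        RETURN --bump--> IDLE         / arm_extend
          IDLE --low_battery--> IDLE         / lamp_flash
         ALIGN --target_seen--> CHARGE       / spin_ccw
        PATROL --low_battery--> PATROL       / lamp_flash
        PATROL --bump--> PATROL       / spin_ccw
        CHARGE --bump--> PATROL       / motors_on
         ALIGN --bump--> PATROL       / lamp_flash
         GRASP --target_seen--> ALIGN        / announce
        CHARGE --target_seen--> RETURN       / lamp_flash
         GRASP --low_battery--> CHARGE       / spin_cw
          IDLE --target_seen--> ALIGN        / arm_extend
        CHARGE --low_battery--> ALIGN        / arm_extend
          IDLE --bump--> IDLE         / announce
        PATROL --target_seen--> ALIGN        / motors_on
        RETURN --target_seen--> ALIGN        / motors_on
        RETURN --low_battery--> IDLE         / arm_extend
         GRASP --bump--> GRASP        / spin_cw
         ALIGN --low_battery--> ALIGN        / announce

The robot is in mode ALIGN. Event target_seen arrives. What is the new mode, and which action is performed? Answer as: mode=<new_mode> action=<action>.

mode=CHARGE action=spin_ccw

current mode = ALIGN; filter table to that mode:
  (ALIGN, target_seen) → (CHARGE, spin_ccw)  ← event matches
  (ALIGN, bump) → (PATROL, lamp_flash)
  (ALIGN, low_battery) → (ALIGN, announce)
event = target_seen selects (CHARGE, spin_ccw)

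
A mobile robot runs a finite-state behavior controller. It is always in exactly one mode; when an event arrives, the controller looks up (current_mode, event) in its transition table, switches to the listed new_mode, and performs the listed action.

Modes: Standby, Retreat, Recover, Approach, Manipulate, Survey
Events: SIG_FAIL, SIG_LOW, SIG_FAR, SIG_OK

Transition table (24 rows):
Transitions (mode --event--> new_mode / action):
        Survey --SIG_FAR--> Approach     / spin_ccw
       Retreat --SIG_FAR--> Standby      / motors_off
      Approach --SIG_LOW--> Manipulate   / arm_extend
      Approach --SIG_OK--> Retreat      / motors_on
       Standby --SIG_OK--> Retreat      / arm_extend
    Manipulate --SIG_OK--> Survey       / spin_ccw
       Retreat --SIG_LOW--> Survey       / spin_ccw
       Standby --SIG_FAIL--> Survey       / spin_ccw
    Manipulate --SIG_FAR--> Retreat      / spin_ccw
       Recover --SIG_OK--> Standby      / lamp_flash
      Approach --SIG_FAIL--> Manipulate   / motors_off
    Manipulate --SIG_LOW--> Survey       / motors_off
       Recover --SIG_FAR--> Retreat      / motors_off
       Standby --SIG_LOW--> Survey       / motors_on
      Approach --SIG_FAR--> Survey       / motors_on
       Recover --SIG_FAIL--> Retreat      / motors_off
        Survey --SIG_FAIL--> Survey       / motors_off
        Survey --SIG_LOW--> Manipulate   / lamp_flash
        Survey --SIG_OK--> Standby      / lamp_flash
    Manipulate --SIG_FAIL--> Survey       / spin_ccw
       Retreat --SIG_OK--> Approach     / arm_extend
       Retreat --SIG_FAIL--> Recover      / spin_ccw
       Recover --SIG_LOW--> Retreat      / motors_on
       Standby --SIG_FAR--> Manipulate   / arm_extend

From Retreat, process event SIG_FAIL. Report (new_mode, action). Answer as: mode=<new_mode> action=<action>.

current mode = Retreat; filter table to that mode:
  (Retreat, SIG_FAR) → (Standby, motors_off)
  (Retreat, SIG_LOW) → (Survey, spin_ccw)
  (Retreat, SIG_OK) → (Approach, arm_extend)
  (Retreat, SIG_FAIL) → (Recover, spin_ccw)  ← event matches
event = SIG_FAIL selects (Recover, spin_ccw)

mode=Recover action=spin_ccw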